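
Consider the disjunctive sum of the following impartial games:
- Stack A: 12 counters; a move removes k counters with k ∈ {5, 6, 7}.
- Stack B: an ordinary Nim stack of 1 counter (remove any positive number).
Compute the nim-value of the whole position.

1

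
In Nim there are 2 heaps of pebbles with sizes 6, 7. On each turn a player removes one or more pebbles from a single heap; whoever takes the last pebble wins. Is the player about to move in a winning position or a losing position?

Winning position

Compute the nim-sum pairwise:
6 XOR 7 = 1
The nim-sum is 1 ≠ 0, so this is an N-position: the player to move can win.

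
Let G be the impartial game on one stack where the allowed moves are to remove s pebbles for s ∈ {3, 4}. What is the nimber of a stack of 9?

Grundy values for subtraction set {3, 4}:
g(0) = mex{} = 0
g(1) = mex{} = 0
g(2) = mex{} = 0
g(3) = mex{0} = 1
g(4) = mex{0} = 1
g(5) = mex{0} = 1
g(6) = mex{0,1} = 2
g(7) = mex{1} = 0
g(8) = mex{1} = 0
g(9) = mex{1,2} = 0
So g(9) = 0.

0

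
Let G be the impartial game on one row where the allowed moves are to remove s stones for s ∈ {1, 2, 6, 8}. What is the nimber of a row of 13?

3

Compute g(0), g(1), … for moves {1, 2, 6, 8}:
g(0) = mex{} = 0
g(1) = mex{0} = 1
g(2) = mex{0,1} = 2
g(3) = mex{1,2} = 0
g(4) = mex{0,2} = 1
g(5) = mex{0,1} = 2
g(6) = mex{0,1,2} = 3
g(7) = mex{1,2,3} = 0
g(8) = mex{0,2,3} = 1
g(9) = mex{0,1} = 2
g(10) = mex{1,2} = 0
g(11) = mex{0,2} = 1
g(12) = mex{0,1,3} = 2
g(13) = mex{0,1,2} = 3
So g(13) = 3.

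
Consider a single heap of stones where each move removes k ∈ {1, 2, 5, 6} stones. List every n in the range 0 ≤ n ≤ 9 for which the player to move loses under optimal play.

0, 3, 7

Build the Grundy sequence with g(k) = mex{g(k−s) : s ∈ {1, 2, 5, 6}, s ≤ k}:
k:     0  1  2  3  4  5  6  7  8  9
g(k):  0  1  2  0  1  2  3  0  1  2
The P-positions (g = 0) in 0..9 are 0, 3, 7.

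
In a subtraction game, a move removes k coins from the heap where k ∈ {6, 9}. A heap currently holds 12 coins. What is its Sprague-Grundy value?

2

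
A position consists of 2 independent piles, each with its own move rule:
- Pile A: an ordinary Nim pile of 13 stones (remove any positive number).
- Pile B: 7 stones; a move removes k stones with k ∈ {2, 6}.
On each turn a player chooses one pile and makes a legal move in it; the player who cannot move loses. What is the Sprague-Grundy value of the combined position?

12

Pile A is a plain Nim pile of size 13, so its Grundy value is 13.
Build the Grundy sequence for pile B with g(k) = mex{g(k−s) : s ∈ {2, 6}, s ≤ k}:
k:     0  1  2  3  4  5  6  7
g(k):  0  0  1  1  0  0  1  1
So g(7) = 1.
The value of a disjunctive sum is the nim-sum of the parts.
Combined value = 13 ⊕ 1 = 12.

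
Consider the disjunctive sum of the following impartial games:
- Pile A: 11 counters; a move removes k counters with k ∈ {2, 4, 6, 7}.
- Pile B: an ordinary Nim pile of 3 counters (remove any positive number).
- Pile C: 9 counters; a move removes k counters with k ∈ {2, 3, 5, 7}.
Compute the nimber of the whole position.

2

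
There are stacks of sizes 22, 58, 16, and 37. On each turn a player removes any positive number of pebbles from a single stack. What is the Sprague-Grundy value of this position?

25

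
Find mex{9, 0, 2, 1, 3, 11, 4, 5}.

6

The values 0, 1, 2, 3, 4, 5 are all present; 6 is the first non-negative integer missing from the set.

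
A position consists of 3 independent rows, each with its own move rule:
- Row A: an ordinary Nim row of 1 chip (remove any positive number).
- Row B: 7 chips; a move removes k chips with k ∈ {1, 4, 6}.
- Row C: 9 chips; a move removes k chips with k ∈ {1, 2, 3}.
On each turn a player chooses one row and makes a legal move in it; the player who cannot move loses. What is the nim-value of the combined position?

0

Row A is a plain Nim row of size 1, so its Grundy value is 1.
Build the Grundy sequence for row B with g(k) = mex{g(k−s) : s ∈ {1, 4, 6}, s ≤ k}:
g(0) = mex{} = 0
g(1) = mex{0} = 1
g(2) = mex{1} = 0
g(3) = mex{0} = 1
g(4) = mex{0,1} = 2
g(5) = mex{1,2} = 0
g(6) = mex{0} = 1
g(7) = mex{1} = 0
So g(7) = 0.
Grundy values for row C (subtraction set {1, 2, 3}):
k:     0  1  2  3  4  5  6  7  8  9
g(k):  0  1  2  3  0  1  2  3  0  1
So g(9) = 1.
The value of a disjunctive sum is the nim-sum of the parts.
Combined value = 1 ⊕ 0 ⊕ 1 = 0.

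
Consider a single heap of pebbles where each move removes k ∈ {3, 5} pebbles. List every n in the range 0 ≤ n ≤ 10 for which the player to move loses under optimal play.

0, 1, 2, 8, 9, 10

Build the Grundy sequence with g(k) = mex{g(k−s) : s ∈ {3, 5}, s ≤ k}:
k:     0  1  2  3  4  5  6  7  8  9 10
g(k):  0  0  0  1  1  1  2  2  0  0  0
The P-positions (g = 0) in 0..10 are 0, 1, 2, 8, 9, 10.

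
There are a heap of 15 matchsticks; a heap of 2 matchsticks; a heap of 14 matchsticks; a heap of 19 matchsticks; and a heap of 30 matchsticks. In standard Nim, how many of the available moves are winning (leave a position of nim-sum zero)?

3

Nim-sum: 15 ^ 2 ^ 14 ^ 19 ^ 30 = 14.
The overall nim-sum is X = 14. A heap of size p has a winning move iff p XOR X < p (reduce it to p XOR X).
  15: 15 XOR 14 = 1 < 15 — winning move (to 1).
  2: 2 XOR 14 = 12 ≥ 2 — no move.
  14: 14 XOR 14 = 0 < 14 — winning move (to 0).
  19: 19 XOR 14 = 29 ≥ 19 — no move.
  30: 30 XOR 14 = 16 < 30 — winning move (to 16).
That gives 3 winning moves.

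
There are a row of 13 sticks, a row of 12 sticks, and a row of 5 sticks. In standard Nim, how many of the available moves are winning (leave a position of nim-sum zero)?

Compute the nim-sum pairwise:
13 ⊕ 12 = 1
1 ⊕ 5 = 4
The overall nim-sum is X = 4. A row of size p has a winning move iff p XOR X < p (reduce it to p XOR X).
  13: 13 XOR 4 = 9 < 13 — winning move (to 9).
  12: 12 XOR 4 = 8 < 12 — winning move (to 8).
  5: 5 XOR 4 = 1 < 5 — winning move (to 1).
That gives 3 winning moves.

3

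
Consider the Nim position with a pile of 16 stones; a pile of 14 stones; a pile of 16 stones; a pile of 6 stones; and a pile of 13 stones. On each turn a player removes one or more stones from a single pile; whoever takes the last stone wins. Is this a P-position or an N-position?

Bitwise XOR of the heap sizes:
  10000  (16)
  01110  (14)
  10000  (16)
  00110  (6)
  01101  (13)
  -----
  00101  (5)
The nim-sum is 5 ≠ 0, so this is an N-position: the player to move can win.

N-position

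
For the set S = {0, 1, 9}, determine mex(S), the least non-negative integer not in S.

The values 0, 1 are all present; 2 is the first non-negative integer missing from the set.

2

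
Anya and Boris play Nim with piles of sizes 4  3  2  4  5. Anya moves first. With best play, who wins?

Anya wins

In binary:
  100  (4)
  011  (3)
  010  (2)
  100  (4)
  101  (5)
  ---
  100  (4)
The nim-sum is 4 ≠ 0, so this is an N-position: the player to move can win; Anya has a winning move.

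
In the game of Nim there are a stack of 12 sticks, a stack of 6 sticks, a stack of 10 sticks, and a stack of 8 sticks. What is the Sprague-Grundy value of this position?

Write each in binary and XOR column by column:
  1100  (12)
  0110  (6)
  1010  (10)
  1000  (8)
  ----
  1000  (8)

8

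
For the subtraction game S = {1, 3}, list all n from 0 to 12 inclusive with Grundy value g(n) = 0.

0, 2, 4, 6, 8, 10, 12

Grundy values for subtraction set {1, 3}:
k:     0  1  2  3  4  5  6  7  8  9 10 11 12
g(k):  0  1  0  1  0  1  0  1  0  1  0  1  0
The P-positions (g = 0) in 0..12 are 0, 2, 4, 6, 8, 10, 12.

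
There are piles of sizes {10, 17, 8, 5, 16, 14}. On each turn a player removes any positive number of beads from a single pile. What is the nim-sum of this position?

In binary:
  01010  (10)
  10001  (17)
  01000  (8)
  00101  (5)
  10000  (16)
  01110  (14)
  -----
  01000  (8)

8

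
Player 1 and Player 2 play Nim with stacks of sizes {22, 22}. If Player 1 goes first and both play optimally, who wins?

Player 2 wins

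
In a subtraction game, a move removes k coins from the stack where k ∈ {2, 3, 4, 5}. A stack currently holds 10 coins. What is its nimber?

Grundy values for subtraction set {2, 3, 4, 5}:
g(0) = mex{} = 0
g(1) = mex{} = 0
g(2) = mex{0} = 1
g(3) = mex{0} = 1
g(4) = mex{0,1} = 2
g(5) = mex{0,1} = 2
g(6) = mex{0,1,2} = 3
g(7) = mex{1,2} = 0
g(8) = mex{1,2,3} = 0
g(9) = mex{0,2,3} = 1
g(10) = mex{0,2,3} = 1
So g(10) = 1.

1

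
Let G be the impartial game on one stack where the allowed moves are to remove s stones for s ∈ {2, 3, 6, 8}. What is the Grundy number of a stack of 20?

3

Build the Grundy sequence with g(k) = mex{g(k−s) : s ∈ {2, 3, 6, 8}, s ≤ k}:
k:     0  1  2  3  4  5  6  7  8  9 10 11 12 13 14 15 16 17 18 19 20
g(k):  0  0  1  1  2  0  3  1  2  2  0  3  1  2  0  0  1  1  2  0  3
So g(20) = 3.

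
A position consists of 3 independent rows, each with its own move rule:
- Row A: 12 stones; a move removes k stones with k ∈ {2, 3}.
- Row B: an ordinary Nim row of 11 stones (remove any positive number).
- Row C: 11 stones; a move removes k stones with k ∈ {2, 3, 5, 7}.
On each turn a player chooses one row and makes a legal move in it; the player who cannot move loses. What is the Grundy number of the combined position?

For row A, compute g(0), g(1), … with moves {2, 3}:
k:     0  1  2  3  4  5  6  7  8  9 10 11 12
g(k):  0  0  1  1  2  0  0  1  1  2  0  0  1
So g(12) = 1.
Row B is a plain Nim row of size 11, so its Grundy value is 11.
Build the Grundy sequence for row C with g(k) = mex{g(k−s) : s ∈ {2, 3, 5, 7}, s ≤ k}:
g(0) = mex{} = 0
g(1) = mex{} = 0
g(2) = mex{0} = 1
g(3) = mex{0} = 1
g(4) = mex{0,1} = 2
g(5) = mex{0,1} = 2
g(6) = mex{0,1,2} = 3
g(7) = mex{0,1,2} = 3
g(8) = mex{0,1,2,3} = 4
g(9) = mex{1,2,3} = 0
g(10) = mex{1,2,3,4} = 0
g(11) = mex{0,2,3,4} = 1
So g(11) = 1.
By the Sprague-Grundy theorem, the Grundy value of a sum of independent games is the XOR of the component values.
Combined value = 1 XOR 11 XOR 1 = 11.

11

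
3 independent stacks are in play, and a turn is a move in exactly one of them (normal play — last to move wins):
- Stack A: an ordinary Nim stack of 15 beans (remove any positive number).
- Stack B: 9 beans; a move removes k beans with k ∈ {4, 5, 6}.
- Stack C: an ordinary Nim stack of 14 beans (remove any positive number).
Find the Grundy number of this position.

3

Stack A is a plain Nim stack of size 15, so its Grundy value is 15.
Build the Grundy sequence for stack B with g(k) = mex{g(k−s) : s ∈ {4, 5, 6}, s ≤ k}:
k:     0  1  2  3  4  5  6  7  8  9
g(k):  0  0  0  0  1  1  1  1  2  2
So g(9) = 2.
Stack C is a plain Nim stack of size 14, so its Grundy value is 14.
The value of a disjunctive sum is the nim-sum of the parts.
Combined value = 15 ⊕ 2 ⊕ 14 = 3.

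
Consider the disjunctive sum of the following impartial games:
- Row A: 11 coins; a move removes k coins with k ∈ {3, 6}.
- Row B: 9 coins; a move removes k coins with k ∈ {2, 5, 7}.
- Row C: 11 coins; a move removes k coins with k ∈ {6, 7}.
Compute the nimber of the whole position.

Grundy values for row A (subtraction set {3, 6}):
k:     0  1  2  3  4  5  6  7  8  9 10 11
g(k):  0  0  0  1  1  1  2  2  2  0  0  0
So g(11) = 0.
Grundy values for row B (subtraction set {2, 5, 7}):
g(0) = mex{} = 0
g(1) = mex{} = 0
g(2) = mex{0} = 1
g(3) = mex{0} = 1
g(4) = mex{1} = 0
g(5) = mex{0,1} = 2
g(6) = mex{0} = 1
g(7) = mex{0,1,2} = 3
g(8) = mex{0,1} = 2
g(9) = mex{0,1,3} = 2
So g(9) = 2.
Build the Grundy sequence for row C with g(k) = mex{g(k−s) : s ∈ {6, 7}, s ≤ k}:
k:     0  1  2  3  4  5  6  7  8  9 10 11
g(k):  0  0  0  0  0  0  1  1  1  1  1  1
So g(11) = 1.
By the Sprague-Grundy theorem, the Grundy value of a sum of independent games is the XOR of the component values.
Combined value = 0 XOR 2 XOR 1 = 3.

3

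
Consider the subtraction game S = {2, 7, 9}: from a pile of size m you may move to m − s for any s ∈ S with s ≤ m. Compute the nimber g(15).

Grundy values for subtraction set {2, 7, 9}:
k:     0  1  2  3  4  5  6  7  8  9 10 11 12 13 14 15
g(k):  0  0  1  1  0  0  1  1  2  2  3  3  2  2  3  0
So g(15) = 0.

0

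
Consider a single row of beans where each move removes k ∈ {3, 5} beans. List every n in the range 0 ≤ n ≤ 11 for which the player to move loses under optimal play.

Grundy values for subtraction set {3, 5}:
g(0) = mex{} = 0
g(1) = mex{} = 0
g(2) = mex{} = 0
g(3) = mex{0} = 1
g(4) = mex{0} = 1
g(5) = mex{0} = 1
g(6) = mex{0,1} = 2
g(7) = mex{0,1} = 2
g(8) = mex{1} = 0
g(9) = mex{1,2} = 0
g(10) = mex{1,2} = 0
g(11) = mex{0,2} = 1
The P-positions (g = 0) in 0..11 are 0, 1, 2, 8, 9, 10.

0, 1, 2, 8, 9, 10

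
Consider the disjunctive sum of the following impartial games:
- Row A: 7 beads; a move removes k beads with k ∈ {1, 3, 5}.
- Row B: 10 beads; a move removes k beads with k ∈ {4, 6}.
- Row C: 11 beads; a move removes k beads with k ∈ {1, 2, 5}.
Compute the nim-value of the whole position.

3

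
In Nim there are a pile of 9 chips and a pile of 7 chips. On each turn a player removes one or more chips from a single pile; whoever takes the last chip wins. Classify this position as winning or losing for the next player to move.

Winning position

Nim-sum: 9 XOR 7 = 14.
The nim-sum is 14 ≠ 0, so this is an N-position: the player to move can win.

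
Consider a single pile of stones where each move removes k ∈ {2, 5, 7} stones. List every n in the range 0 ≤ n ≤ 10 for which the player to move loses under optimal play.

0, 1, 4, 10

Build the Grundy sequence with g(k) = mex{g(k−s) : s ∈ {2, 5, 7}, s ≤ k}:
g(0) = mex{} = 0
g(1) = mex{} = 0
g(2) = mex{0} = 1
g(3) = mex{0} = 1
g(4) = mex{1} = 0
g(5) = mex{0,1} = 2
g(6) = mex{0} = 1
g(7) = mex{0,1,2} = 3
g(8) = mex{0,1} = 2
g(9) = mex{0,1,3} = 2
g(10) = mex{1,2} = 0
The P-positions (g = 0) in 0..10 are 0, 1, 4, 10.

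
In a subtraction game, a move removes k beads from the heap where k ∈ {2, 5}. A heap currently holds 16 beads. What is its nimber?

1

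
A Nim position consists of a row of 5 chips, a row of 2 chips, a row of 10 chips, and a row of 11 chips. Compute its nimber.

6

Nim-sum: 5 ⊕ 2 ⊕ 10 ⊕ 11 = 6.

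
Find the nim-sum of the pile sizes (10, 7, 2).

15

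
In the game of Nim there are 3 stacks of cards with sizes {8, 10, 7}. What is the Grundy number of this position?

5

Compute the nim-sum pairwise:
8 ^ 10 = 2
2 ^ 7 = 5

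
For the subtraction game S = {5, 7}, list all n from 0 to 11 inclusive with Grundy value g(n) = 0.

0, 1, 2, 3, 4

Grundy values for subtraction set {5, 7}:
k:     0  1  2  3  4  5  6  7  8  9 10 11
g(k):  0  0  0  0  0  1  1  1  1  1  2  2
The P-positions (g = 0) in 0..11 are 0, 1, 2, 3, 4.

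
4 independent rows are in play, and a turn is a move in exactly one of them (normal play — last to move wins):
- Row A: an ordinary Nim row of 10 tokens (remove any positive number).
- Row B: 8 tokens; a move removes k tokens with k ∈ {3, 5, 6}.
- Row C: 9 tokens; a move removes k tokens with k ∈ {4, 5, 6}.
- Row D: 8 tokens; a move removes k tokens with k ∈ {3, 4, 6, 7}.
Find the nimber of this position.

Row A is a plain Nim row of size 10, so its Grundy value is 10.
Grundy values for row B (subtraction set {3, 5, 6}):
g(0) = mex{} = 0
g(1) = mex{} = 0
g(2) = mex{} = 0
g(3) = mex{0} = 1
g(4) = mex{0} = 1
g(5) = mex{0} = 1
g(6) = mex{0,1} = 2
g(7) = mex{0,1} = 2
g(8) = mex{0,1} = 2
So g(8) = 2.
Grundy values for row C (subtraction set {4, 5, 6}):
g(0) = mex{} = 0
g(1) = mex{} = 0
g(2) = mex{} = 0
g(3) = mex{} = 0
g(4) = mex{0} = 1
g(5) = mex{0} = 1
g(6) = mex{0} = 1
g(7) = mex{0} = 1
g(8) = mex{0,1} = 2
g(9) = mex{0,1} = 2
So g(9) = 2.
Build the Grundy sequence for row D with g(k) = mex{g(k−s) : s ∈ {3, 4, 6, 7}, s ≤ k}:
k:     0  1  2  3  4  5  6  7  8
g(k):  0  0  0  1  1  1  2  2  2
So g(8) = 2.
By the Sprague-Grundy theorem, the Grundy value of a sum of independent games is the XOR of the component values.
Combined value = 10 XOR 2 XOR 2 XOR 2 = 8.

8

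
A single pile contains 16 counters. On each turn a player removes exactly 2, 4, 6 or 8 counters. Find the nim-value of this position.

3

Build the Grundy sequence with g(k) = mex{g(k−s) : s ∈ {2, 4, 6, 8}, s ≤ k}:
k:     0  1  2  3  4  5  6  7  8  9 10 11 12 13 14 15 16
g(k):  0  0  1  1  2  2  3  3  4  4  0  0  1  1  2  2  3
So g(16) = 3.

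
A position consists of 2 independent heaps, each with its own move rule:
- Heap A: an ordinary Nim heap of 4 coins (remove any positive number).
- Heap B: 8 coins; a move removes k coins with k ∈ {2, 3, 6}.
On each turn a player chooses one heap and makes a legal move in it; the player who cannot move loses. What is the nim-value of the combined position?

6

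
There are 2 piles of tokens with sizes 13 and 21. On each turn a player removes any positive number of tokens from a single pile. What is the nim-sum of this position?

24

Nim-sum: 13 XOR 21 = 24.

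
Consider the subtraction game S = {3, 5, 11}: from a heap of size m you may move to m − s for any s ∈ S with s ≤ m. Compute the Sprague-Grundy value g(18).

Grundy values for subtraction set {3, 5, 11}:
k:     0  1  2  3  4  5  6  7  8  9 10 11 12 13 14 15 16 17 18
g(k):  0  0  0  1  1  1  2  2  0  0  0  1  1  1  2  2  0  0  0
So g(18) = 0.

0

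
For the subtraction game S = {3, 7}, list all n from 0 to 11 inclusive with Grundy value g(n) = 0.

0, 1, 2, 6, 10, 11

Build the Grundy sequence with g(k) = mex{g(k−s) : s ∈ {3, 7}, s ≤ k}:
g(0) = mex{} = 0
g(1) = mex{} = 0
g(2) = mex{} = 0
g(3) = mex{0} = 1
g(4) = mex{0} = 1
g(5) = mex{0} = 1
g(6) = mex{1} = 0
g(7) = mex{0,1} = 2
g(8) = mex{0,1} = 2
g(9) = mex{0} = 1
g(10) = mex{1,2} = 0
g(11) = mex{1,2} = 0
The P-positions (g = 0) in 0..11 are 0, 1, 2, 6, 10, 11.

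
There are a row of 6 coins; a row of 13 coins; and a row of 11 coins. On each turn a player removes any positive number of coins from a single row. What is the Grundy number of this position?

0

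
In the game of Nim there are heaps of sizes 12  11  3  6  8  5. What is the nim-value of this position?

Compute the nim-sum pairwise:
12 ⊕ 11 = 7
7 ⊕ 3 = 4
4 ⊕ 6 = 2
2 ⊕ 8 = 10
10 ⊕ 5 = 15

15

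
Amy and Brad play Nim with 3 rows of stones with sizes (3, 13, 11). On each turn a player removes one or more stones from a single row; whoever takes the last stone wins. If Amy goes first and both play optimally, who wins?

Amy wins

Bitwise XOR of the heap sizes:
  0011  (3)
  1101  (13)
  1011  (11)
  ----
  0101  (5)
The nim-sum is 5 ≠ 0, so this is an N-position: the player to move can win; Amy has a winning move.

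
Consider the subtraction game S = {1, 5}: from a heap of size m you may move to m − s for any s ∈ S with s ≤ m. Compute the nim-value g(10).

0

Build the Grundy sequence with g(k) = mex{g(k−s) : s ∈ {1, 5}, s ≤ k}:
g(0) = mex{} = 0
g(1) = mex{0} = 1
g(2) = mex{1} = 0
g(3) = mex{0} = 1
g(4) = mex{1} = 0
g(5) = mex{0} = 1
g(6) = mex{1} = 0
g(7) = mex{0} = 1
g(8) = mex{1} = 0
g(9) = mex{0} = 1
g(10) = mex{1} = 0
So g(10) = 0.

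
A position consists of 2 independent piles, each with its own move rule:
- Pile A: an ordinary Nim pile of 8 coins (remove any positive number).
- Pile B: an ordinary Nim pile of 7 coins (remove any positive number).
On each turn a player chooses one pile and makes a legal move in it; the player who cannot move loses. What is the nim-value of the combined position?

15

Pile A is a plain Nim pile of size 8, so its Grundy value is 8.
Pile B is a plain Nim pile of size 7, so its Grundy value is 7.
By the Sprague-Grundy theorem, the Grundy value of a sum of independent games is the XOR of the component values.
Combined value = 8 ⊕ 7 = 15.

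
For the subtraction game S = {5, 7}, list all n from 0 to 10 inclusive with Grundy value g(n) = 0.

0, 1, 2, 3, 4

Grundy values for subtraction set {5, 7}:
k:     0  1  2  3  4  5  6  7  8  9 10
g(k):  0  0  0  0  0  1  1  1  1  1  2
The P-positions (g = 0) in 0..10 are 0, 1, 2, 3, 4.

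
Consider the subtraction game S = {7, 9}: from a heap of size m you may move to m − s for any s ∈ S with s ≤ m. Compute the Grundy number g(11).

Compute g(0), g(1), … for moves {7, 9}:
g(0) = mex{} = 0
g(1) = mex{} = 0
g(2) = mex{} = 0
g(3) = mex{} = 0
g(4) = mex{} = 0
g(5) = mex{} = 0
g(6) = mex{} = 0
g(7) = mex{0} = 1
g(8) = mex{0} = 1
g(9) = mex{0} = 1
g(10) = mex{0} = 1
g(11) = mex{0} = 1
So g(11) = 1.

1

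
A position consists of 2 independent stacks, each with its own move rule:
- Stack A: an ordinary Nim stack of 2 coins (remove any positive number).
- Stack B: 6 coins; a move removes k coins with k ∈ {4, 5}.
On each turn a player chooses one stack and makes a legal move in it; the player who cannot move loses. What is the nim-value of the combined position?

Stack A is a plain Nim stack of size 2, so its Grundy value is 2.
For stack B, compute g(0), g(1), … with moves {4, 5}:
g(0) = mex{} = 0
g(1) = mex{} = 0
g(2) = mex{} = 0
g(3) = mex{} = 0
g(4) = mex{0} = 1
g(5) = mex{0} = 1
g(6) = mex{0} = 1
So g(6) = 1.
By the Sprague-Grundy theorem, the Grundy value of a sum of independent games is the XOR of the component values.
Combined value = 2 ⊕ 1 = 3.

3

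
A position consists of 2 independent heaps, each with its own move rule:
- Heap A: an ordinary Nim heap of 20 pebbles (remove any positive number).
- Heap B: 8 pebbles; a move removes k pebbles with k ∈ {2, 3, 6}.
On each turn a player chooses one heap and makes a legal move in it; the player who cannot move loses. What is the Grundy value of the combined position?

22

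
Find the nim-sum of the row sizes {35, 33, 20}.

22

Bitwise XOR of the heap sizes:
  100011  (35)
  100001  (33)
  010100  (20)
  ------
  010110  (22)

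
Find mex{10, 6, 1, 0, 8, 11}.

The values 0, 1 are all present; 2 is the first non-negative integer missing from the set.

2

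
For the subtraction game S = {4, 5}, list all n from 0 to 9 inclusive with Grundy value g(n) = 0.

0, 1, 2, 3, 9

Build the Grundy sequence with g(k) = mex{g(k−s) : s ∈ {4, 5}, s ≤ k}:
g(0) = mex{} = 0
g(1) = mex{} = 0
g(2) = mex{} = 0
g(3) = mex{} = 0
g(4) = mex{0} = 1
g(5) = mex{0} = 1
g(6) = mex{0} = 1
g(7) = mex{0} = 1
g(8) = mex{0,1} = 2
g(9) = mex{1} = 0
The P-positions (g = 0) in 0..9 are 0, 1, 2, 3, 9.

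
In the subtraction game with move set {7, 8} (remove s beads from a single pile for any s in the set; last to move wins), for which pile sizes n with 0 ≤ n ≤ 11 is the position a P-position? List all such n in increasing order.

Build the Grundy sequence with g(k) = mex{g(k−s) : s ∈ {7, 8}, s ≤ k}:
g(0) = mex{} = 0
g(1) = mex{} = 0
g(2) = mex{} = 0
g(3) = mex{} = 0
g(4) = mex{} = 0
g(5) = mex{} = 0
g(6) = mex{} = 0
g(7) = mex{0} = 1
g(8) = mex{0} = 1
g(9) = mex{0} = 1
g(10) = mex{0} = 1
g(11) = mex{0} = 1
The P-positions (g = 0) in 0..11 are 0, 1, 2, 3, 4, 5, 6.

0, 1, 2, 3, 4, 5, 6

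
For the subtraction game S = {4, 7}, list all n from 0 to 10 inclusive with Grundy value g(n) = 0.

0, 1, 2, 3

Grundy values for subtraction set {4, 7}:
k:     0  1  2  3  4  5  6  7  8  9 10
g(k):  0  0  0  0  1  1  1  1  2  2  2
The P-positions (g = 0) in 0..10 are 0, 1, 2, 3.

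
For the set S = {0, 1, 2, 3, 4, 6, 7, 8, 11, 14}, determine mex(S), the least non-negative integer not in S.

5

The values 0, 1, 2, 3, 4 are all present; 5 is the first non-negative integer missing from the set.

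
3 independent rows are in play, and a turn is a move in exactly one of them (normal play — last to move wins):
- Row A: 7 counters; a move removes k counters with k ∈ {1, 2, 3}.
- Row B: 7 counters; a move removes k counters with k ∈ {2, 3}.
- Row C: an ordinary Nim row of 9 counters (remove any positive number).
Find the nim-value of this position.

Grundy values for row A (subtraction set {1, 2, 3}):
g(0) = mex{} = 0
g(1) = mex{0} = 1
g(2) = mex{0,1} = 2
g(3) = mex{0,1,2} = 3
g(4) = mex{1,2,3} = 0
g(5) = mex{0,2,3} = 1
g(6) = mex{0,1,3} = 2
g(7) = mex{0,1,2} = 3
So g(7) = 3.
For row B, compute g(0), g(1), … with moves {2, 3}:
g(0) = mex{} = 0
g(1) = mex{} = 0
g(2) = mex{0} = 1
g(3) = mex{0} = 1
g(4) = mex{0,1} = 2
g(5) = mex{1} = 0
g(6) = mex{1,2} = 0
g(7) = mex{0,2} = 1
So g(7) = 1.
Row C is a plain Nim row of size 9, so its Grundy value is 9.
The value of a disjunctive sum is the nim-sum of the parts.
Combined value = 3 XOR 1 XOR 9 = 11.

11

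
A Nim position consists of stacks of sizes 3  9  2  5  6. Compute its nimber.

Bitwise XOR of the heap sizes:
  0011  (3)
  1001  (9)
  0010  (2)
  0101  (5)
  0110  (6)
  ----
  1011  (11)

11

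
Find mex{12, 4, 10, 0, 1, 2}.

The values 0, 1, 2 are all present; 3 is the first non-negative integer missing from the set.

3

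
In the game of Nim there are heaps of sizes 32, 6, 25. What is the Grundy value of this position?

63

Bitwise XOR of the heap sizes:
  100000  (32)
  000110  (6)
  011001  (25)
  ------
  111111  (63)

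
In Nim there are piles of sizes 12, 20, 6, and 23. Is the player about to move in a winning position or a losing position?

Winning position

Compute the nim-sum pairwise:
12 ⊕ 20 = 24
24 ⊕ 6 = 30
30 ⊕ 23 = 9
The nim-sum is 9 ≠ 0, so this is an N-position: the player to move can win.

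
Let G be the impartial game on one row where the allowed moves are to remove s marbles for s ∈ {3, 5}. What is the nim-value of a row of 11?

1

Build the Grundy sequence with g(k) = mex{g(k−s) : s ∈ {3, 5}, s ≤ k}:
k:     0  1  2  3  4  5  6  7  8  9 10 11
g(k):  0  0  0  1  1  1  2  2  0  0  0  1
So g(11) = 1.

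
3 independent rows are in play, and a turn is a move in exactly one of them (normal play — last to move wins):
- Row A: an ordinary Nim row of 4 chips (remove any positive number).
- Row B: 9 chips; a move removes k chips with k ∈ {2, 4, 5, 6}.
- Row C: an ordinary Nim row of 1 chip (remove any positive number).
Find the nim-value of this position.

Row A is a plain Nim row of size 4, so its Grundy value is 4.
Grundy values for row B (subtraction set {2, 4, 5, 6}):
g(0) = mex{} = 0
g(1) = mex{} = 0
g(2) = mex{0} = 1
g(3) = mex{0} = 1
g(4) = mex{0,1} = 2
g(5) = mex{0,1} = 2
g(6) = mex{0,1,2} = 3
g(7) = mex{0,1,2} = 3
g(8) = mex{1,2,3} = 0
g(9) = mex{1,2,3} = 0
So g(9) = 0.
Row C is a plain Nim row of size 1, so its Grundy value is 1.
The value of a disjunctive sum is the nim-sum of the parts.
Combined value = 4 XOR 0 XOR 1 = 5.

5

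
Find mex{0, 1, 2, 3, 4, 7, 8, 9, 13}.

The values 0, 1, 2, 3, 4 are all present; 5 is the first non-negative integer missing from the set.

5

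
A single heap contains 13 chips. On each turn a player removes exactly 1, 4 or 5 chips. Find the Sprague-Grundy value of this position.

Build the Grundy sequence with g(k) = mex{g(k−s) : s ∈ {1, 4, 5}, s ≤ k}:
g(0) = mex{} = 0
g(1) = mex{0} = 1
g(2) = mex{1} = 0
g(3) = mex{0} = 1
g(4) = mex{0,1} = 2
g(5) = mex{0,1,2} = 3
g(6) = mex{0,1,3} = 2
g(7) = mex{0,1,2} = 3
g(8) = mex{1,2,3} = 0
g(9) = mex{0,2,3} = 1
g(10) = mex{1,2,3} = 0
g(11) = mex{0,2,3} = 1
g(12) = mex{0,1,3} = 2
g(13) = mex{0,1,2} = 3
So g(13) = 3.

3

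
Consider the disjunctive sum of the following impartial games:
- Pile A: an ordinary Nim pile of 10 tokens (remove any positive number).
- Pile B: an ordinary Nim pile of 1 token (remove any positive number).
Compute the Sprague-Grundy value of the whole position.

Pile A is a plain Nim pile of size 10, so its Grundy value is 10.
Pile B is a plain Nim pile of size 1, so its Grundy value is 1.
By the Sprague-Grundy theorem, the Grundy value of a sum of independent games is the XOR of the component values.
Combined value = 10 ⊕ 1 = 11.

11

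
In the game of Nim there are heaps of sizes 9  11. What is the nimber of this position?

2

Compute the nim-sum pairwise:
9 XOR 11 = 2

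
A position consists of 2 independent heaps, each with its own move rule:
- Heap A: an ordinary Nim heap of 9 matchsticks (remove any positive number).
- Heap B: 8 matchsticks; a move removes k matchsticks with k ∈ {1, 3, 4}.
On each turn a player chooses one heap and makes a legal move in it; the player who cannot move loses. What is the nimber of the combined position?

Heap A is a plain Nim heap of size 9, so its Grundy value is 9.
For heap B, compute g(0), g(1), … with moves {1, 3, 4}:
k:     0  1  2  3  4  5  6  7  8
g(k):  0  1  0  1  2  3  2  0  1
So g(8) = 1.
By the Sprague-Grundy theorem, the Grundy value of a sum of independent games is the XOR of the component values.
Combined value = 9 XOR 1 = 8.

8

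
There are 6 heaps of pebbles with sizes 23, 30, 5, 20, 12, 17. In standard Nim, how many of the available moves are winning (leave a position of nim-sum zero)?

5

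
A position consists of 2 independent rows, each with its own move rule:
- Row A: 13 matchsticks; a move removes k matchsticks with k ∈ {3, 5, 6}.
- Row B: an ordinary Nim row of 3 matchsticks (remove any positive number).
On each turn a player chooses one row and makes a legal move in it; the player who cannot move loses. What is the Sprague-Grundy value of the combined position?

2

Grundy values for row A (subtraction set {3, 5, 6}):
k:     0  1  2  3  4  5  6  7  8  9 10 11 12 13
g(k):  0  0  0  1  1  1  2  2  2  0  0  0  1  1
So g(13) = 1.
Row B is a plain Nim row of size 3, so its Grundy value is 3.
The value of a disjunctive sum is the nim-sum of the parts.
Combined value = 1 ⊕ 3 = 2.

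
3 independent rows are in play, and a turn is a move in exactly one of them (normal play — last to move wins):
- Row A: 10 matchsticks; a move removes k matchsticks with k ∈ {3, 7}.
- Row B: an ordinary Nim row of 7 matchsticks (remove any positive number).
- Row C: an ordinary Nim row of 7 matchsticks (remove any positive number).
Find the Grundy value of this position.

0

Grundy values for row A (subtraction set {3, 7}):
g(0) = mex{} = 0
g(1) = mex{} = 0
g(2) = mex{} = 0
g(3) = mex{0} = 1
g(4) = mex{0} = 1
g(5) = mex{0} = 1
g(6) = mex{1} = 0
g(7) = mex{0,1} = 2
g(8) = mex{0,1} = 2
g(9) = mex{0} = 1
g(10) = mex{1,2} = 0
So g(10) = 0.
Row B is a plain Nim row of size 7, so its Grundy value is 7.
Row C is a plain Nim row of size 7, so its Grundy value is 7.
By the Sprague-Grundy theorem, the Grundy value of a sum of independent games is the XOR of the component values.
Combined value = 0 ⊕ 7 ⊕ 7 = 0.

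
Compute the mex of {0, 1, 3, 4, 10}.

The values 0, 1 are all present; 2 is the first non-negative integer missing from the set.

2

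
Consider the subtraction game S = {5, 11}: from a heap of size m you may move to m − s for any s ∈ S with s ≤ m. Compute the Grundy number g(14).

Grundy values for subtraction set {5, 11}:
k:     0  1  2  3  4  5  6  7  8  9 10 11 12 13 14
g(k):  0  0  0  0  0  1  1  1  1  1  0  2  2  2  2
So g(14) = 2.

2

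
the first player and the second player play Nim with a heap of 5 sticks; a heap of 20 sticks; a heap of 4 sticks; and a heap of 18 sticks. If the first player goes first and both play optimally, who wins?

the first player wins

Compute the nim-sum pairwise:
5 XOR 20 = 17
17 XOR 4 = 21
21 XOR 18 = 7
The nim-sum is 7 ≠ 0, so this is an N-position: the player to move can win; the first player has a winning move.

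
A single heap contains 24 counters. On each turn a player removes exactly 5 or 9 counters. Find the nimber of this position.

Grundy values for subtraction set {5, 9}:
k:     0  1  2  3  4  5  6  7  8  9 10 11 12 13 14 15 16 17 18 19 20 21 22 23 24
g(k):  0  0  0  0  0  1  1  1  1  1  2  2  2  2  0  0  0  0  0  1  1  1  1  1  2
So g(24) = 2.

2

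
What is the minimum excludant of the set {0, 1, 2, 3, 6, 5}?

4

The values 0, 1, 2, 3 are all present; 4 is the first non-negative integer missing from the set.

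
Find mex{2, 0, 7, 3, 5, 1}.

4

The values 0, 1, 2, 3 are all present; 4 is the first non-negative integer missing from the set.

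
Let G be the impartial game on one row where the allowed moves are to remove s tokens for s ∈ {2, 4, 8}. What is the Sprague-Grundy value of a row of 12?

0

Build the Grundy sequence with g(k) = mex{g(k−s) : s ∈ {2, 4, 8}, s ≤ k}:
g(0) = mex{} = 0
g(1) = mex{} = 0
g(2) = mex{0} = 1
g(3) = mex{0} = 1
g(4) = mex{0,1} = 2
g(5) = mex{0,1} = 2
g(6) = mex{1,2} = 0
g(7) = mex{1,2} = 0
g(8) = mex{0,2} = 1
g(9) = mex{0,2} = 1
g(10) = mex{0,1} = 2
g(11) = mex{0,1} = 2
g(12) = mex{1,2} = 0
So g(12) = 0.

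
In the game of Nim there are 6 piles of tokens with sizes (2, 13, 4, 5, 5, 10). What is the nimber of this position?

1

Compute the nim-sum pairwise:
2 XOR 13 = 15
15 XOR 4 = 11
11 XOR 5 = 14
14 XOR 5 = 11
11 XOR 10 = 1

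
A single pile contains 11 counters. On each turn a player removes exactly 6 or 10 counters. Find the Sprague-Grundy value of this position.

Compute g(0), g(1), … for moves {6, 10}:
k:     0  1  2  3  4  5  6  7  8  9 10 11
g(k):  0  0  0  0  0  0  1  1  1  1  1  1
So g(11) = 1.

1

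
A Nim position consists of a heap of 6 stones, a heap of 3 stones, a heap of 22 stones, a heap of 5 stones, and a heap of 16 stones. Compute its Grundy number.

6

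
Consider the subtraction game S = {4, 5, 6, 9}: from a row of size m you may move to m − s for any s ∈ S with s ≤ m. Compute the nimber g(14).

0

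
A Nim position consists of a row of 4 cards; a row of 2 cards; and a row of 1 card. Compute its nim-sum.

Write each in binary and XOR column by column:
  100  (4)
  010  (2)
  001  (1)
  ---
  111  (7)

7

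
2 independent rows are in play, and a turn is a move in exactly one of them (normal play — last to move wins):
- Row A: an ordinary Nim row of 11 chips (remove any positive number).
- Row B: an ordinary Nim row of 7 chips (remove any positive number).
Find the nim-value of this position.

Row A is a plain Nim row of size 11, so its Grundy value is 11.
Row B is a plain Nim row of size 7, so its Grundy value is 7.
The value of a disjunctive sum is the nim-sum of the parts.
Combined value = 11 ⊕ 7 = 12.

12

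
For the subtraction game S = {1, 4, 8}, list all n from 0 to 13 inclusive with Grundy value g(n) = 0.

0, 2, 5, 7, 12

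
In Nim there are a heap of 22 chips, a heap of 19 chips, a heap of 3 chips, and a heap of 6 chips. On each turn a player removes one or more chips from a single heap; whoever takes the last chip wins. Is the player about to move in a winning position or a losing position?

Nim-sum: 22 ^ 19 ^ 3 ^ 6 = 0.
The nim-sum is 0, so this is a P-position: the player to move is in a losing position under optimal play.

Losing position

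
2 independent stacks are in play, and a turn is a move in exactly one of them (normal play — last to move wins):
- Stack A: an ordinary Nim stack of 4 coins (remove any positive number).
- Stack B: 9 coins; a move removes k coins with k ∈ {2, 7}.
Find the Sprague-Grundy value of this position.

Stack A is a plain Nim stack of size 4, so its Grundy value is 4.
Build the Grundy sequence for stack B with g(k) = mex{g(k−s) : s ∈ {2, 7}, s ≤ k}:
g(0) = mex{} = 0
g(1) = mex{} = 0
g(2) = mex{0} = 1
g(3) = mex{0} = 1
g(4) = mex{1} = 0
g(5) = mex{1} = 0
g(6) = mex{0} = 1
g(7) = mex{0} = 1
g(8) = mex{0,1} = 2
g(9) = mex{1} = 0
So g(9) = 0.
The value of a disjunctive sum is the nim-sum of the parts.
Combined value = 4 ⊕ 0 = 4.

4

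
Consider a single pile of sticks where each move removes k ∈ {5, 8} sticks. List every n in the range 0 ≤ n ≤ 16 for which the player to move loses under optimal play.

0, 1, 2, 3, 4, 13, 14, 15, 16

Compute g(0), g(1), … for moves {5, 8}:
k:     0  1  2  3  4  5  6  7  8  9 10 11 12 13 14 15 16
g(k):  0  0  0  0  0  1  1  1  1  1  2  2  2  0  0  0  0
The P-positions (g = 0) in 0..16 are 0, 1, 2, 3, 4, 13, 14, 15, 16.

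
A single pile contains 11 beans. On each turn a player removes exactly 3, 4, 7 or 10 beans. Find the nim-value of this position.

Compute g(0), g(1), … for moves {3, 4, 7, 10}:
k:     0  1  2  3  4  5  6  7  8  9 10 11
g(k):  0  0  0  1  1  1  2  2  2  3  3  3
So g(11) = 3.

3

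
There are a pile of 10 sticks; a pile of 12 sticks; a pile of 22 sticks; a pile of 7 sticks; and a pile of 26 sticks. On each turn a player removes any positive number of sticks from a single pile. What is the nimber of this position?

Nim-sum: 10 XOR 12 XOR 22 XOR 7 XOR 26 = 13.

13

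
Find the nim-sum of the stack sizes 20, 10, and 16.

14

Nim-sum: 20 XOR 10 XOR 16 = 14.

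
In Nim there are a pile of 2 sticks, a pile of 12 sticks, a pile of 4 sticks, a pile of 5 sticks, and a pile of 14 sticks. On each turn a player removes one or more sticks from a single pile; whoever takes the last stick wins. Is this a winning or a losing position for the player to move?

Winning position

Bitwise XOR of the heap sizes:
  0010  (2)
  1100  (12)
  0100  (4)
  0101  (5)
  1110  (14)
  ----
  0001  (1)
The nim-sum is 1 ≠ 0, so this is an N-position: the player to move can win.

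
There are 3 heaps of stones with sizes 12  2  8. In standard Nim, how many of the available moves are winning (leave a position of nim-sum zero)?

1

Nim-sum: 12 ^ 2 ^ 8 = 6.
The overall nim-sum is X = 6. A heap of size p has a winning move iff p XOR X < p (reduce it to p XOR X).
  12: 12 XOR 6 = 10 < 12 — winning move (to 10).
  2: 2 XOR 6 = 4 ≥ 2 — no move.
  8: 8 XOR 6 = 14 ≥ 8 — no move.
That gives 1 winning move.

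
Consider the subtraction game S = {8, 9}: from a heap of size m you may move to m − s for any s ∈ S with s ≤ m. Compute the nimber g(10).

Compute g(0), g(1), … for moves {8, 9}:
k:     0  1  2  3  4  5  6  7  8  9 10
g(k):  0  0  0  0  0  0  0  0  1  1  1
So g(10) = 1.

1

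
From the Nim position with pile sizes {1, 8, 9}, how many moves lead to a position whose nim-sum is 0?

0

Compute the nim-sum pairwise:
1 XOR 8 = 9
9 XOR 9 = 0
The nim-sum is already 0, so every move leaves a nonzero nim-sum — there are no winning moves.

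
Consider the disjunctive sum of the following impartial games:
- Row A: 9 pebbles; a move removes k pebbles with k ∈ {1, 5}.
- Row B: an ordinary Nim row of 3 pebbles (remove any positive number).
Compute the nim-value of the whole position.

Grundy values for row A (subtraction set {1, 5}):
k:     0  1  2  3  4  5  6  7  8  9
g(k):  0  1  0  1  0  1  0  1  0  1
So g(9) = 1.
Row B is a plain Nim row of size 3, so its Grundy value is 3.
By the Sprague-Grundy theorem, the Grundy value of a sum of independent games is the XOR of the component values.
Combined value = 1 ⊕ 3 = 2.

2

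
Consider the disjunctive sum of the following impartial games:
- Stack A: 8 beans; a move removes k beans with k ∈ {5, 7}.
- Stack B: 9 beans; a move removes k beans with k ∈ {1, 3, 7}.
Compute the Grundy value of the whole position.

Grundy values for stack A (subtraction set {5, 7}):
g(0) = mex{} = 0
g(1) = mex{} = 0
g(2) = mex{} = 0
g(3) = mex{} = 0
g(4) = mex{} = 0
g(5) = mex{0} = 1
g(6) = mex{0} = 1
g(7) = mex{0} = 1
g(8) = mex{0} = 1
So g(8) = 1.
Grundy values for stack B (subtraction set {1, 3, 7}):
k:     0  1  2  3  4  5  6  7  8  9
g(k):  0  1  0  1  0  1  0  1  0  1
So g(9) = 1.
By the Sprague-Grundy theorem, the Grundy value of a sum of independent games is the XOR of the component values.
Combined value = 1 XOR 1 = 0.

0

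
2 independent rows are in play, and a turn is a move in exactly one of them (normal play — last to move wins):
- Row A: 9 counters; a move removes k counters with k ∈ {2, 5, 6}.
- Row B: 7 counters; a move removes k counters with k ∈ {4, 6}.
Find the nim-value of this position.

3

Build the Grundy sequence for row A with g(k) = mex{g(k−s) : s ∈ {2, 5, 6}, s ≤ k}:
k:     0  1  2  3  4  5  6  7  8  9
g(k):  0  0  1  1  0  2  1  3  0  2
So g(9) = 2.
For row B, compute g(0), g(1), … with moves {4, 6}:
k:     0  1  2  3  4  5  6  7
g(k):  0  0  0  0  1  1  1  1
So g(7) = 1.
By the Sprague-Grundy theorem, the Grundy value of a sum of independent games is the XOR of the component values.
Combined value = 2 ⊕ 1 = 3.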